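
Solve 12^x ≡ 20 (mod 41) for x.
22

Baby-step giant-step with step n = ⌈√41⌉ = 7.
Baby steps 12^j mod 41 (j:value) for j=0..6: 0:1, 1:12, 2:21, 3:6, 4:31, 5:3, 6:36.
Giant-step multiplier: 12^(-7) ≡ 12^(40-7) = 12^33 ≡ 28 (mod 41).
Giant steps γ_i = 20·28^i mod 41: γ_0=20, γ_1=27, γ_2=18, γ_3=12 (in table at j=1).
x = i·n + j = 3·7 + 1 = 22.
Check: 12^22 ≡ 20 (mod 41).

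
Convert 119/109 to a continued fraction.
[1; 10, 1, 9]

Euclidean algorithm steps:
119 = 1 × 109 + 10
109 = 10 × 10 + 9
10 = 1 × 9 + 1
9 = 9 × 1 + 0
Continued fraction: [1; 10, 1, 9]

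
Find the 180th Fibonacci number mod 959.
164

Matrix identity: Q^n = [[F_(n+1), F_n], [F_n, F_(n-1)]] with Q = [[1,1],[1,0]].
n = 180 = 10110100₂. Square-and-multiply, entries mod 959:
Q^1 = [[1,1],[1,0]]
Q^2 = (Q^1)² = [[2,1],[1,1]]
Q^5 = (Q^2)²·Q = [[8,5],[5,3]]
Q^11 = (Q^5)²·Q = [[144,89],[89,55]]
Q^22 = (Q^11)² = [[846,449],[449,397]]
Q^45 = (Q^22)²·Q = [[482,513],[513,928]]
Q^90 = (Q^45)² = [[649,244],[244,405]]
Q^180 = (Q^90)² = [[278,164],[164,114]]
F_180 mod 959 = Q^180[0][1] = 164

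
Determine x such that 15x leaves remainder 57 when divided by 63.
x ≡ 8 (mod 21)

gcd(15, 63) = 3, which divides 57, so solutions exist.
Divide through by 3: 5x ≡ 19 (mod 21).
Find 5^(-1) mod 21 by the extended Euclidean algorithm:
21 = 4 × 5 + 1  ⟹  1 = (1)·21 + (-4)·5
So (-4)·5 ≡ 1 (mod 21), i.e. 5^(-1) ≡ -4 ≡ 17 (mod 21).
x ≡ 17 × 19 = 323 ≡ 8 (mod 21).
Check: 15 × 8 = 120 ≡ 57 (mod 63).
x ≡ 8 (mod 21), giving 3 solutions mod 63.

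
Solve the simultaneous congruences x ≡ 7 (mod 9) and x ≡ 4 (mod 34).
106

Using Chinese Remainder Theorem:
M = 9 × 34 = 306
M1 = 34, M2 = 9
y1 = 34^(-1) mod 9 = 4
y2 = 9^(-1) mod 34 = 19
x = (7×34×4 + 4×9×19) mod 306 = 106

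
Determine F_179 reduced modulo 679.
142

Matrix identity: Q^n = [[F_(n+1), F_n], [F_n, F_(n-1)]] with Q = [[1,1],[1,0]].
n = 179 = 10110011₂. Square-and-multiply, entries mod 679:
Q^1 = [[1,1],[1,0]]
Q^2 = (Q^1)² = [[2,1],[1,1]]
Q^5 = (Q^2)²·Q = [[8,5],[5,3]]
Q^11 = (Q^5)²·Q = [[144,89],[89,55]]
Q^22 = (Q^11)² = [[139,57],[57,82]]
Q^44 = (Q^22)² = [[163,375],[375,467]]
Q^89 = (Q^44)²·Q = [[118,160],[160,637]]
Q^179 = (Q^89)²·Q = [[80,142],[142,617]]
F_179 mod 679 = Q^179[0][1] = 142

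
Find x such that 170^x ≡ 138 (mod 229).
142

Baby-step giant-step with step n = ⌈√229⌉ = 16.
Baby steps 170^j mod 229 (j:value) for j=0..15: 0:1, 1:170, 2:46, 3:34, 4:55, 5:190, 6:11, 7:38, 8:48, 9:145, 10:147, 11:29, 12:121, 13:189, 14:70, 15:221.
Giant-step multiplier: 170^(-16) ≡ 170^(228-16) = 170^212 ≡ 180 (mod 229).
Giant steps γ_i = 138·180^i mod 229: γ_0=138, γ_1=108, γ_2=204, γ_3=80, γ_4=202, γ_5=178, γ_6=209, γ_7=64, γ_8=70 (in table at j=14).
x = i·n + j = 8·16 + 14 = 142.
Check: 170^142 ≡ 138 (mod 229).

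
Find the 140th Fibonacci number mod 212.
9

Matrix identity: Q^n = [[F_(n+1), F_n], [F_n, F_(n-1)]] with Q = [[1,1],[1,0]].
n = 140 = 10001100₂. Square-and-multiply, entries mod 212:
Q^1 = [[1,1],[1,0]]
Q^2 = (Q^1)² = [[2,1],[1,1]]
Q^4 = (Q^2)² = [[5,3],[3,2]]
Q^8 = (Q^4)² = [[34,21],[21,13]]
Q^17 = (Q^8)²·Q = [[40,113],[113,139]]
Q^35 = (Q^17)²·Q = [[40,165],[165,87]]
Q^70 = (Q^35)² = [[205,179],[179,26]]
Q^140 = (Q^70)² = [[78,9],[9,69]]
F_140 mod 212 = Q^140[0][1] = 9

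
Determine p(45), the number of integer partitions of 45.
89134

p(n) counts ways to write n as a sum of positive integers (order ignored).
Euler's pentagonal recurrence: p(k) = p(k-1) + p(k-2) - p(k-5) - p(k-7) + p(k-12) + p(k-15) - ... (offsets j(3j∓1)/2, signs ++--, p(0)=1, p(<0)=0).
DP table for k = 0..44: p(0)=1, p(1)=1, p(2)=2, p(3)=3, p(4)=5, p(5)=7, p(6)=11, p(7)=15, p(8)=22, p(9)=30, p(10)=42, p(11)=56, p(12)=77, p(13)=101, p(14)=135, p(15)=176, p(16)=231, p(17)=297, p(18)=385, p(19)=490, p(20)=627, p(21)=792, p(22)=1002, p(23)=1255, p(24)=1575, p(25)=1958, p(26)=2436, p(27)=3010, p(28)=3718, p(29)=4565, p(30)=5604, p(31)=6842, p(32)=8349, p(33)=10143, p(34)=12310, p(35)=14883, p(36)=17977, p(37)=21637, p(38)=26015, p(39)=31185, p(40)=37338, p(41)=44583, p(42)=53174, p(43)=63261, p(44)=75175.
Final step: p(45) = p(44) + p(43) - p(40) - p(38) + p(33) + p(30) - p(23) - p(19) + p(10) + p(5)
= 75175 + 63261 - 37338 - 26015 + 10143 + 5604 - 1255 - 490 + 42 + 7
= 89134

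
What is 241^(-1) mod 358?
205

gcd(241, 358) = 1, so the inverse exists.
Extended Euclidean algorithm on (358, 241):
358 = 1 × 241 + 117  ⟹  117 = (1)·358 + (-1)·241
241 = 2 × 117 + 7  ⟹  7 = (-2)·358 + (3)·241
117 = 16 × 7 + 5  ⟹  5 = (33)·358 + (-49)·241
7 = 1 × 5 + 2  ⟹  2 = (-35)·358 + (52)·241
5 = 2 × 2 + 1  ⟹  1 = (103)·358 + (-153)·241
So (-153)·241 ≡ 1 (mod 358), i.e. 241^(-1) ≡ -153 ≡ 205 (mod 358).
Check: 241 × 205 = 49405 ≡ 1 (mod 358)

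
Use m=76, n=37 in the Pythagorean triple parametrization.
(4407, 5624, 7145)

Euclid's formula: a = m² - n², b = 2mn, c = m² + n²
m = 76, n = 37
a = 76² - 37² = 5776 - 1369 = 4407
b = 2 × 76 × 37 = 5624
c = 76² + 37² = 5776 + 1369 = 7145
Verification: 4407² + 5624² = 19421649 + 31629376 = 51051025 = 7145² ✓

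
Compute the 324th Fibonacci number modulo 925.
68

Matrix identity: Q^n = [[F_(n+1), F_n], [F_n, F_(n-1)]] with Q = [[1,1],[1,0]].
n = 324 = 101000100₂. Square-and-multiply, entries mod 925:
Q^1 = [[1,1],[1,0]]
Q^2 = (Q^1)² = [[2,1],[1,1]]
Q^5 = (Q^2)²·Q = [[8,5],[5,3]]
Q^10 = (Q^5)² = [[89,55],[55,34]]
Q^20 = (Q^10)² = [[771,290],[290,481]]
Q^40 = (Q^20)² = [[516,480],[480,36]]
Q^81 = (Q^40)²·Q = [[341,856],[856,410]]
Q^162 = (Q^81)² = [[792,906],[906,811]]
Q^324 = (Q^162)² = [[475,68],[68,407]]
F_324 mod 925 = Q^324[0][1] = 68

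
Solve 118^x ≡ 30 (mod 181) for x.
69

Baby-step giant-step with step n = ⌈√181⌉ = 14.
Baby steps 118^j mod 181 (j:value) for j=0..13: 0:1, 1:118, 2:168, 3:95, 4:169, 5:32, 6:156, 7:127, 8:144, 9:159, 10:119, 11:105, 12:82, 13:83.
Giant-step multiplier: 118^(-14) ≡ 118^(180-14) = 118^166 ≡ 172 (mod 181).
Giant steps γ_i = 30·172^i mod 181: γ_0=30, γ_1=92, γ_2=77, γ_3=31, γ_4=83 (in table at j=13).
x = i·n + j = 4·14 + 13 = 69.
Check: 118^69 ≡ 30 (mod 181).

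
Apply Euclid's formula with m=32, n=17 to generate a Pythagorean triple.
(735, 1088, 1313)

Euclid's formula: a = m² - n², b = 2mn, c = m² + n²
m = 32, n = 17
a = 32² - 17² = 1024 - 289 = 735
b = 2 × 32 × 17 = 1088
c = 32² + 17² = 1024 + 289 = 1313
Verification: 735² + 1088² = 540225 + 1183744 = 1723969 = 1313² ✓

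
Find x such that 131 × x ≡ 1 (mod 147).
101

gcd(131, 147) = 1, so the inverse exists.
Extended Euclidean algorithm on (147, 131):
147 = 1 × 131 + 16  ⟹  16 = (1)·147 + (-1)·131
131 = 8 × 16 + 3  ⟹  3 = (-8)·147 + (9)·131
16 = 5 × 3 + 1  ⟹  1 = (41)·147 + (-46)·131
So (-46)·131 ≡ 1 (mod 147), i.e. 131^(-1) ≡ -46 ≡ 101 (mod 147).
Check: 131 × 101 = 13231 ≡ 1 (mod 147)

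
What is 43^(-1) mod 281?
183

gcd(43, 281) = 1, so the inverse exists.
Extended Euclidean algorithm on (281, 43):
281 = 6 × 43 + 23  ⟹  23 = (1)·281 + (-6)·43
43 = 1 × 23 + 20  ⟹  20 = (-1)·281 + (7)·43
23 = 1 × 20 + 3  ⟹  3 = (2)·281 + (-13)·43
20 = 6 × 3 + 2  ⟹  2 = (-13)·281 + (85)·43
3 = 1 × 2 + 1  ⟹  1 = (15)·281 + (-98)·43
So (-98)·43 ≡ 1 (mod 281), i.e. 43^(-1) ≡ -98 ≡ 183 (mod 281).
Check: 43 × 183 = 7869 ≡ 1 (mod 281)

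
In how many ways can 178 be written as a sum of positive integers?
571701605655

p(n) counts ways to write n as a sum of positive integers (order ignored).
Euler's pentagonal recurrence: p(k) = p(k-1) + p(k-2) - p(k-5) - p(k-7) + p(k-12) + p(k-15) - ... (offsets j(3j∓1)/2, signs ++--, p(0)=1, p(<0)=0).
DP table for k = 0..177: p(0)=1, p(1)=1, p(2)=2, p(3)=3, p(4)=5, p(5)=7, p(6)=11, p(7)=15, p(8)=22, p(9)=30, p(10)=42, p(11)=56, p(12)=77, p(13)=101, p(14)=135, p(15)=176, p(16)=231, p(17)=297, p(18)=385, p(19)=490, p(20)=627, p(21)=792, p(22)=1002, p(23)=1255, p(24)=1575, p(25)=1958, p(26)=2436, p(27)=3010, p(28)=3718, p(29)=4565, p(30)=5604, p(31)=6842, p(32)=8349, p(33)=10143, p(34)=12310, p(35)=14883, p(36)=17977, p(37)=21637, p(38)=26015, p(39)=31185, p(40)=37338, p(41)=44583, p(42)=53174, p(43)=63261, p(44)=75175, p(45)=89134, p(46)=105558, p(47)=124754, p(48)=147273, p(49)=173525, p(50)=204226, p(51)=239943, p(52)=281589, p(53)=329931, p(54)=386155, p(55)=451276, p(56)=526823, p(57)=614154, p(58)=715220, p(59)=831820, p(60)=966467, p(61)=1121505, p(62)=1300156, p(63)=1505499, p(64)=1741630, p(65)=2012558, p(66)=2323520, p(67)=2679689, p(68)=3087735, p(69)=3554345, p(70)=4087968, p(71)=4697205, p(72)=5392783, p(73)=6185689, p(74)=7089500, p(75)=8118264, p(76)=9289091, p(77)=10619863, p(78)=12132164, p(79)=13848650, p(80)=15796476, p(81)=18004327, p(82)=20506255, p(83)=23338469, p(84)=26543660, p(85)=30167357, p(86)=34262962, p(87)=38887673, p(88)=44108109, p(89)=49995925, p(90)=56634173, p(91)=64112359, p(92)=72533807, p(93)=82010177, p(94)=92669720, p(95)=104651419, p(96)=118114304, p(97)=133230930, p(98)=150198136, p(99)=169229875, p(100)=190569292, p(101)=214481126, p(102)=241265379, p(103)=271248950, p(104)=304801365, p(105)=342325709, p(106)=384276336, p(107)=431149389, p(108)=483502844, p(109)=541946240, p(110)=607163746, p(111)=679903203, p(112)=761002156, p(113)=851376628, p(114)=952050665, p(115)=1064144451, p(116)=1188908248, p(117)=1327710076, p(118)=1482074143, p(119)=1653668665, p(120)=1844349560, p(121)=2056148051, p(122)=2291320912, p(123)=2552338241, p(124)=2841940500, p(125)=3163127352, p(126)=3519222692, p(127)=3913864295, p(128)=4351078600, p(129)=4835271870, p(130)=5371315400, p(131)=5964539504, p(132)=6620830889, p(133)=7346629512, p(134)=8149040695, p(135)=9035836076, p(136)=10015581680, p(137)=11097645016, p(138)=12292341831, p(139)=13610949895, p(140)=15065878135, p(141)=16670689208, p(142)=18440293320, p(143)=20390982757, p(144)=22540654445, p(145)=24908858009, p(146)=27517052599, p(147)=30388671978, p(148)=33549419497, p(149)=37027355200, p(150)=40853235313, p(151)=45060624582, p(152)=49686288421, p(153)=54770336324, p(154)=60356673280, p(155)=66493182097, p(156)=73232243759, p(157)=80630964769, p(158)=88751778802, p(159)=97662728555, p(160)=107438159466, p(161)=118159068427, p(162)=129913904637, p(163)=142798995930, p(164)=156919475295, p(165)=172389800255, p(166)=189334822579, p(167)=207890420102, p(168)=228204732751, p(169)=250438925115, p(170)=274768617130, p(171)=301384802048, p(172)=330495499613, p(173)=362326859895, p(174)=397125074750, p(175)=435157697830, p(176)=476715857290, p(177)=522115831195.
Final step: p(178) = p(177) + p(176) - p(173) - p(171) + p(166) + p(163) - p(156) - p(152) + p(143) + p(138) - p(127) - p(121) + p(108) + p(101) - p(86) - p(78) + p(61) + p(52) - p(33) - p(23) + p(2)
= 522115831195 + 476715857290 - 362326859895 - 301384802048 + 189334822579 + 142798995930 - 73232243759 - 49686288421 + 20390982757 + 12292341831 - 3913864295 - 2056148051 + 483502844 + 214481126 - 34262962 - 12132164 + 1121505 + 281589 - 10143 - 1255 + 2
= 571701605655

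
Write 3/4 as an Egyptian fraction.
1/2 + 1/4

Greedy algorithm:
3/4: ceiling(4/3) = 2, use 1/2
1/4: ceiling(4/1) = 4, use 1/4
Result: 3/4 = 1/2 + 1/4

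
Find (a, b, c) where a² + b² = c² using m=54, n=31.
(1955, 3348, 3877)

Euclid's formula: a = m² - n², b = 2mn, c = m² + n²
m = 54, n = 31
a = 54² - 31² = 2916 - 961 = 1955
b = 2 × 54 × 31 = 3348
c = 54² + 31² = 2916 + 961 = 3877
Verification: 1955² + 3348² = 3822025 + 11209104 = 15031129 = 3877² ✓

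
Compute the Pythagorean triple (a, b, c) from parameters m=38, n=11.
(1323, 836, 1565)

Euclid's formula: a = m² - n², b = 2mn, c = m² + n²
m = 38, n = 11
a = 38² - 11² = 1444 - 121 = 1323
b = 2 × 38 × 11 = 836
c = 38² + 11² = 1444 + 121 = 1565
Verification: 1323² + 836² = 1750329 + 698896 = 2449225 = 1565² ✓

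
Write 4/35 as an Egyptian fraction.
1/9 + 1/315

Greedy algorithm:
4/35: ceiling(35/4) = 9, use 1/9
1/315: ceiling(315/1) = 315, use 1/315
Result: 4/35 = 1/9 + 1/315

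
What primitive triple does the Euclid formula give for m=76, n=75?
(151, 11400, 11401)

Euclid's formula: a = m² - n², b = 2mn, c = m² + n²
m = 76, n = 75
a = 76² - 75² = 5776 - 5625 = 151
b = 2 × 76 × 75 = 11400
c = 76² + 75² = 5776 + 5625 = 11401
Verification: 151² + 11400² = 22801 + 129960000 = 129982801 = 11401² ✓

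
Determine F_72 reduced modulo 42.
0

Matrix identity: Q^n = [[F_(n+1), F_n], [F_n, F_(n-1)]] with Q = [[1,1],[1,0]].
n = 72 = 1001000₂. Square-and-multiply, entries mod 42:
Q^1 = [[1,1],[1,0]]
Q^2 = (Q^1)² = [[2,1],[1,1]]
Q^4 = (Q^2)² = [[5,3],[3,2]]
Q^9 = (Q^4)²·Q = [[13,34],[34,21]]
Q^18 = (Q^9)² = [[23,22],[22,1]]
Q^36 = (Q^18)² = [[5,24],[24,23]]
Q^72 = (Q^36)² = [[13,0],[0,13]]
F_72 mod 42 = Q^72[0][1] = 0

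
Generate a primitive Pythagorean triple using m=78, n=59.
(2603, 9204, 9565)

Euclid's formula: a = m² - n², b = 2mn, c = m² + n²
m = 78, n = 59
a = 78² - 59² = 6084 - 3481 = 2603
b = 2 × 78 × 59 = 9204
c = 78² + 59² = 6084 + 3481 = 9565
Verification: 2603² + 9204² = 6775609 + 84713616 = 91489225 = 9565² ✓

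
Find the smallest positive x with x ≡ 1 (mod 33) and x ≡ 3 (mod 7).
199

Using Chinese Remainder Theorem:
M = 33 × 7 = 231
M1 = 7, M2 = 33
y1 = 7^(-1) mod 33 = 19
y2 = 33^(-1) mod 7 = 3
x = (1×7×19 + 3×33×3) mod 231 = 199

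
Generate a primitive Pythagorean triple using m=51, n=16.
(2345, 1632, 2857)

Euclid's formula: a = m² - n², b = 2mn, c = m² + n²
m = 51, n = 16
a = 51² - 16² = 2601 - 256 = 2345
b = 2 × 51 × 16 = 1632
c = 51² + 16² = 2601 + 256 = 2857
Verification: 2345² + 1632² = 5499025 + 2663424 = 8162449 = 2857² ✓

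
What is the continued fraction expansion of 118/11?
[10; 1, 2, 1, 2]

Euclidean algorithm steps:
118 = 10 × 11 + 8
11 = 1 × 8 + 3
8 = 2 × 3 + 2
3 = 1 × 2 + 1
2 = 2 × 1 + 0
Continued fraction: [10; 1, 2, 1, 2]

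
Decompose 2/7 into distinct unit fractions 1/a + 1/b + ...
1/4 + 1/28

Greedy algorithm:
2/7: ceiling(7/2) = 4, use 1/4
1/28: ceiling(28/1) = 28, use 1/28
Result: 2/7 = 1/4 + 1/28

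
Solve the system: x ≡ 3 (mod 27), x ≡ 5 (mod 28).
705

Using Chinese Remainder Theorem:
M = 27 × 28 = 756
M1 = 28, M2 = 27
y1 = 28^(-1) mod 27 = 1
y2 = 27^(-1) mod 28 = 27
x = (3×28×1 + 5×27×27) mod 756 = 705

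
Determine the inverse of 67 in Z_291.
139

gcd(67, 291) = 1, so the inverse exists.
Extended Euclidean algorithm on (291, 67):
291 = 4 × 67 + 23  ⟹  23 = (1)·291 + (-4)·67
67 = 2 × 23 + 21  ⟹  21 = (-2)·291 + (9)·67
23 = 1 × 21 + 2  ⟹  2 = (3)·291 + (-13)·67
21 = 10 × 2 + 1  ⟹  1 = (-32)·291 + (139)·67
So (139)·67 ≡ 1 (mod 291), i.e. 67^(-1) ≡ 139 (mod 291).
Check: 67 × 139 = 9313 ≡ 1 (mod 291)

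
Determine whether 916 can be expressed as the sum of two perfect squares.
4² + 30² (a=4, b=30)

Factorization: 916 = 2^2 × 229
By Fermat: n is sum of two squares iff every prime p ≡ 3 (mod 4) appears to even power.
All primes ≡ 3 (mod 4) appear to even power.
Search a = 0, 1, 2, … for 916 - a² a perfect square: first hit at a = 4: 916 - 16 = 900 = 30².
916 = 4² + 30² = 16 + 900 ✓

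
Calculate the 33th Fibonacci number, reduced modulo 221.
70

Matrix identity: Q^n = [[F_(n+1), F_n], [F_n, F_(n-1)]] with Q = [[1,1],[1,0]].
n = 33 = 100001₂. Square-and-multiply, entries mod 221:
Q^1 = [[1,1],[1,0]]
Q^2 = (Q^1)² = [[2,1],[1,1]]
Q^4 = (Q^2)² = [[5,3],[3,2]]
Q^8 = (Q^4)² = [[34,21],[21,13]]
Q^16 = (Q^8)² = [[50,103],[103,168]]
Q^33 = (Q^16)²·Q = [[203,70],[70,133]]
F_33 mod 221 = Q^33[0][1] = 70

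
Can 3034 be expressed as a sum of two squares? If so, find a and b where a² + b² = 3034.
3² + 55² (a=3, b=55)

Factorization: 3034 = 2 × 37 × 41
By Fermat: n is sum of two squares iff every prime p ≡ 3 (mod 4) appears to even power.
All primes ≡ 3 (mod 4) appear to even power.
Search a = 0, 1, 2, … for 3034 - a² a perfect square: first hit at a = 3: 3034 - 9 = 3025 = 55².
3034 = 3² + 55² = 9 + 3025 ✓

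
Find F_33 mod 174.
34

Matrix identity: Q^n = [[F_(n+1), F_n], [F_n, F_(n-1)]] with Q = [[1,1],[1,0]].
n = 33 = 100001₂. Square-and-multiply, entries mod 174:
Q^1 = [[1,1],[1,0]]
Q^2 = (Q^1)² = [[2,1],[1,1]]
Q^4 = (Q^2)² = [[5,3],[3,2]]
Q^8 = (Q^4)² = [[34,21],[21,13]]
Q^16 = (Q^8)² = [[31,117],[117,88]]
Q^33 = (Q^16)²·Q = [[37,34],[34,3]]
F_33 mod 174 = Q^33[0][1] = 34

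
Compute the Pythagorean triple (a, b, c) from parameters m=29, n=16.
(585, 928, 1097)

Euclid's formula: a = m² - n², b = 2mn, c = m² + n²
m = 29, n = 16
a = 29² - 16² = 841 - 256 = 585
b = 2 × 29 × 16 = 928
c = 29² + 16² = 841 + 256 = 1097
Verification: 585² + 928² = 342225 + 861184 = 1203409 = 1097² ✓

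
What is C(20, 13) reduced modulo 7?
2

Using Lucas' theorem:
Write n=20 and k=13 in base 7:
n in base 7: [2, 6]
k in base 7: [1, 6]
C(20,13) mod 7 = ∏ C(n_i, k_i) mod 7
Digit binomials (mod 7): C(2,1) = 2; C(6,6) = 1
Product: 2 × 1 = 2 ≡ 2 (mod 7)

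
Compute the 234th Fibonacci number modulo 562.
336

Matrix identity: Q^n = [[F_(n+1), F_n], [F_n, F_(n-1)]] with Q = [[1,1],[1,0]].
n = 234 = 11101010₂. Square-and-multiply, entries mod 562:
Q^1 = [[1,1],[1,0]]
Q^3 = (Q^1)²·Q = [[3,2],[2,1]]
Q^7 = (Q^3)²·Q = [[21,13],[13,8]]
Q^14 = (Q^7)² = [[48,377],[377,233]]
Q^29 = (Q^14)²·Q = [[280,561],[561,281]]
Q^58 = (Q^29)² = [[283,1],[1,282]]
Q^117 = (Q^58)²·Q = [[289,286],[286,3]]
Q^234 = (Q^117)² = [[89,336],[336,315]]
F_234 mod 562 = Q^234[0][1] = 336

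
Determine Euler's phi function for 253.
220

253 = 11 × 23
φ(n) = n × ∏(1 - 1/p) for each prime p dividing n
φ(253) = 253 × (1 - 1/11) × (1 - 1/23) = 220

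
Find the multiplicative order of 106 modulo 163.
162

163 is prime, so ord(106) divides φ(163) = 162.
Divisors of 162: 1, 2, 3, 6, 9, 18, 27, 54, 81, 162.
Repeated squaring: 106^1 ≡ 106, 106^2 ≡ 152, 106^4 ≡ 121, 106^8 ≡ 134, 106^16 ≡ 26, 106^32 ≡ 24, 106^64 ≡ 87, 106^128 ≡ 71 (mod 163).
Test 106^d mod 163 for each divisor d in increasing order:
106^1 ≡ 106
106^2 ≡ 152
106^3 = 106^2·106^1 ≡ 138
106^6 = 106^4·106^2 ≡ 136
106^9 = 106^8·106^1 ≡ 23
106^18 = 106^16·106^2 ≡ 40
106^27 = 106^16·106^8·106^2·106^1 ≡ 105
106^54 = 106^32·106^16·106^4·106^2 ≡ 104
106^81 = 106^64·106^16·106^1 ≡ 162
106^162 = 106^128·106^32·106^2 ≡ 1  ← first divisor giving 1
The order is 162.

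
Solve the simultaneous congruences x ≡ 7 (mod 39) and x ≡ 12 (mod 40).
1372

Using Chinese Remainder Theorem:
M = 39 × 40 = 1560
M1 = 40, M2 = 39
y1 = 40^(-1) mod 39 = 1
y2 = 39^(-1) mod 40 = 39
x = (7×40×1 + 12×39×39) mod 1560 = 1372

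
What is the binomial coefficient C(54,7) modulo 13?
0

Using Lucas' theorem:
Write n=54 and k=7 in base 13:
n in base 13: [4, 2]
k in base 13: [0, 7]
C(54,7) mod 13 = ∏ C(n_i, k_i) mod 13
Digit binomials (mod 13): C(4,0) = 1; C(2,7) = 0 (k_i > n_i)
Product: 1 × 0 = 0 ≡ 0 (mod 13)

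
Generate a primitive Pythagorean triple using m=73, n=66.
(973, 9636, 9685)

Euclid's formula: a = m² - n², b = 2mn, c = m² + n²
m = 73, n = 66
a = 73² - 66² = 5329 - 4356 = 973
b = 2 × 73 × 66 = 9636
c = 73² + 66² = 5329 + 4356 = 9685
Verification: 973² + 9636² = 946729 + 92852496 = 93799225 = 9685² ✓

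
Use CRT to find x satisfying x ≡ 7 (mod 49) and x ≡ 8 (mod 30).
938

Using Chinese Remainder Theorem:
M = 49 × 30 = 1470
M1 = 30, M2 = 49
y1 = 30^(-1) mod 49 = 18
y2 = 49^(-1) mod 30 = 19
x = (7×30×18 + 8×49×19) mod 1470 = 938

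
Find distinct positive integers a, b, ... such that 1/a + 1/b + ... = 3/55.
1/19 + 1/523 + 1/546535

Greedy algorithm:
3/55: ceiling(55/3) = 19, use 1/19
2/1045: ceiling(1045/2) = 523, use 1/523
1/546535: ceiling(546535/1) = 546535, use 1/546535
Result: 3/55 = 1/19 + 1/523 + 1/546535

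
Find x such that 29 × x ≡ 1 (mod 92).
73

gcd(29, 92) = 1, so the inverse exists.
Extended Euclidean algorithm on (92, 29):
92 = 3 × 29 + 5  ⟹  5 = (1)·92 + (-3)·29
29 = 5 × 5 + 4  ⟹  4 = (-5)·92 + (16)·29
5 = 1 × 4 + 1  ⟹  1 = (6)·92 + (-19)·29
So (-19)·29 ≡ 1 (mod 92), i.e. 29^(-1) ≡ -19 ≡ 73 (mod 92).
Check: 29 × 73 = 2117 ≡ 1 (mod 92)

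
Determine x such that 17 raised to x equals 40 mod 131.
113

Baby-step giant-step with step n = ⌈√131⌉ = 12.
Baby steps 17^j mod 131 (j:value) for j=0..11: 0:1, 1:17, 2:27, 3:66, 4:74, 5:79, 6:33, 7:37, 8:105, 9:82, 10:84, 11:118.
Giant-step multiplier: 17^(-12) ≡ 17^(130-12) = 17^118 ≡ 16 (mod 131).
Giant steps γ_i = 40·16^i mod 131: γ_0=40, γ_1=116, γ_2=22, γ_3=90, γ_4=130, γ_5=115, γ_6=6, γ_7=96, γ_8=95, γ_9=79 (in table at j=5).
x = i·n + j = 9·12 + 5 = 113.
Check: 17^113 ≡ 40 (mod 131).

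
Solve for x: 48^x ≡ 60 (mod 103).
58

Baby-step giant-step with step n = ⌈√103⌉ = 11.
Baby steps 48^j mod 103 (j:value) for j=0..10: 0:1, 1:48, 2:38, 3:73, 4:2, 5:96, 6:76, 7:43, 8:4, 9:89, 10:49.
Giant-step multiplier: 48^(-11) ≡ 48^(102-11) = 48^91 ≡ 6 (mod 103).
Giant steps γ_i = 60·6^i mod 103: γ_0=60, γ_1=51, γ_2=100, γ_3=85, γ_4=98, γ_5=73 (in table at j=3).
x = i·n + j = 5·11 + 3 = 58.
Check: 48^58 ≡ 60 (mod 103).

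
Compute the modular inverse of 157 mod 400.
293

gcd(157, 400) = 1, so the inverse exists.
Extended Euclidean algorithm on (400, 157):
400 = 2 × 157 + 86  ⟹  86 = (1)·400 + (-2)·157
157 = 1 × 86 + 71  ⟹  71 = (-1)·400 + (3)·157
86 = 1 × 71 + 15  ⟹  15 = (2)·400 + (-5)·157
71 = 4 × 15 + 11  ⟹  11 = (-9)·400 + (23)·157
15 = 1 × 11 + 4  ⟹  4 = (11)·400 + (-28)·157
11 = 2 × 4 + 3  ⟹  3 = (-31)·400 + (79)·157
4 = 1 × 3 + 1  ⟹  1 = (42)·400 + (-107)·157
So (-107)·157 ≡ 1 (mod 400), i.e. 157^(-1) ≡ -107 ≡ 293 (mod 400).
Check: 157 × 293 = 46001 ≡ 1 (mod 400)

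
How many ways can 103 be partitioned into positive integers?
271248950

p(n) counts ways to write n as a sum of positive integers (order ignored).
Euler's pentagonal recurrence: p(k) = p(k-1) + p(k-2) - p(k-5) - p(k-7) + p(k-12) + p(k-15) - ... (offsets j(3j∓1)/2, signs ++--, p(0)=1, p(<0)=0).
DP table for k = 0..102: p(0)=1, p(1)=1, p(2)=2, p(3)=3, p(4)=5, p(5)=7, p(6)=11, p(7)=15, p(8)=22, p(9)=30, p(10)=42, p(11)=56, p(12)=77, p(13)=101, p(14)=135, p(15)=176, p(16)=231, p(17)=297, p(18)=385, p(19)=490, p(20)=627, p(21)=792, p(22)=1002, p(23)=1255, p(24)=1575, p(25)=1958, p(26)=2436, p(27)=3010, p(28)=3718, p(29)=4565, p(30)=5604, p(31)=6842, p(32)=8349, p(33)=10143, p(34)=12310, p(35)=14883, p(36)=17977, p(37)=21637, p(38)=26015, p(39)=31185, p(40)=37338, p(41)=44583, p(42)=53174, p(43)=63261, p(44)=75175, p(45)=89134, p(46)=105558, p(47)=124754, p(48)=147273, p(49)=173525, p(50)=204226, p(51)=239943, p(52)=281589, p(53)=329931, p(54)=386155, p(55)=451276, p(56)=526823, p(57)=614154, p(58)=715220, p(59)=831820, p(60)=966467, p(61)=1121505, p(62)=1300156, p(63)=1505499, p(64)=1741630, p(65)=2012558, p(66)=2323520, p(67)=2679689, p(68)=3087735, p(69)=3554345, p(70)=4087968, p(71)=4697205, p(72)=5392783, p(73)=6185689, p(74)=7089500, p(75)=8118264, p(76)=9289091, p(77)=10619863, p(78)=12132164, p(79)=13848650, p(80)=15796476, p(81)=18004327, p(82)=20506255, p(83)=23338469, p(84)=26543660, p(85)=30167357, p(86)=34262962, p(87)=38887673, p(88)=44108109, p(89)=49995925, p(90)=56634173, p(91)=64112359, p(92)=72533807, p(93)=82010177, p(94)=92669720, p(95)=104651419, p(96)=118114304, p(97)=133230930, p(98)=150198136, p(99)=169229875, p(100)=190569292, p(101)=214481126, p(102)=241265379.
Final step: p(103) = p(102) + p(101) - p(98) - p(96) + p(91) + p(88) - p(81) - p(77) + p(68) + p(63) - p(52) - p(46) + p(33) + p(26) - p(11) - p(3)
= 241265379 + 214481126 - 150198136 - 118114304 + 64112359 + 44108109 - 18004327 - 10619863 + 3087735 + 1505499 - 281589 - 105558 + 10143 + 2436 - 56 - 3
= 271248950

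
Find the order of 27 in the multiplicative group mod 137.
136

137 is prime, so ord(27) divides φ(137) = 136.
Divisors of 136: 1, 2, 4, 8, 17, 34, 68, 136.
Repeated squaring: 27^1 ≡ 27, 27^2 ≡ 44, 27^4 ≡ 18, 27^8 ≡ 50, 27^16 ≡ 34, 27^32 ≡ 60, 27^64 ≡ 38, 27^128 ≡ 74 (mod 137).
Test 27^d mod 137 for each divisor d in increasing order:
27^1 ≡ 27
27^2 ≡ 44
27^4 ≡ 18
27^8 ≡ 50
27^17 = 27^16·27^1 ≡ 96
27^34 = 27^32·27^2 ≡ 37
27^68 = 27^64·27^4 ≡ 136
27^136 = 27^128·27^8 ≡ 1  ← first divisor giving 1
The order is 136.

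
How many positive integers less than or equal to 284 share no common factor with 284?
140

284 = 2^2 × 71
φ(n) = n × ∏(1 - 1/p) for each prime p dividing n
φ(284) = 284 × (1 - 1/2) × (1 - 1/71) = 140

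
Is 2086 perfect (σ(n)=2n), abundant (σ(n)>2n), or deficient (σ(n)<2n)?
deficient

Proper divisors of 2086: sum = 1 + 2 + 7 + 14 + 149 + 298 + 1043 = 1514
Since 1514 < 2086, 2086 is deficient.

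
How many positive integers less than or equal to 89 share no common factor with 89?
88

89 = 89
φ(n) = n × ∏(1 - 1/p) for each prime p dividing n
φ(89) = 89 × (1 - 1/89) = 88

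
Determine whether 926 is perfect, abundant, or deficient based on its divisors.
deficient

Proper divisors of 926: sum = 1 + 2 + 463 = 466
Since 466 < 926, 926 is deficient.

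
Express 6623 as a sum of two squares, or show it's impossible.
Not possible

Factorization: 6623 = 37 × 179
By Fermat: n is sum of two squares iff every prime p ≡ 3 (mod 4) appears to even power.
Prime(s) ≡ 3 (mod 4) with odd exponent: [(179, 1)]
Therefore 6623 cannot be expressed as a² + b².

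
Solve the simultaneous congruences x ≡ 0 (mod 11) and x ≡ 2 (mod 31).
33

Using Chinese Remainder Theorem:
M = 11 × 31 = 341
M1 = 31, M2 = 11
y1 = 31^(-1) mod 11 = 5
y2 = 11^(-1) mod 31 = 17
x = (0×31×5 + 2×11×17) mod 341 = 33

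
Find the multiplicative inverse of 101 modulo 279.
221

gcd(101, 279) = 1, so the inverse exists.
Extended Euclidean algorithm on (279, 101):
279 = 2 × 101 + 77  ⟹  77 = (1)·279 + (-2)·101
101 = 1 × 77 + 24  ⟹  24 = (-1)·279 + (3)·101
77 = 3 × 24 + 5  ⟹  5 = (4)·279 + (-11)·101
24 = 4 × 5 + 4  ⟹  4 = (-17)·279 + (47)·101
5 = 1 × 4 + 1  ⟹  1 = (21)·279 + (-58)·101
So (-58)·101 ≡ 1 (mod 279), i.e. 101^(-1) ≡ -58 ≡ 221 (mod 279).
Check: 101 × 221 = 22321 ≡ 1 (mod 279)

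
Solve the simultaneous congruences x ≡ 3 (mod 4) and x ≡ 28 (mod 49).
175

Using Chinese Remainder Theorem:
M = 4 × 49 = 196
M1 = 49, M2 = 4
y1 = 49^(-1) mod 4 = 1
y2 = 4^(-1) mod 49 = 37
x = (3×49×1 + 28×4×37) mod 196 = 175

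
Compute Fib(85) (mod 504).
89

Matrix identity: Q^n = [[F_(n+1), F_n], [F_n, F_(n-1)]] with Q = [[1,1],[1,0]].
n = 85 = 1010101₂. Square-and-multiply, entries mod 504:
Q^1 = [[1,1],[1,0]]
Q^2 = (Q^1)² = [[2,1],[1,1]]
Q^5 = (Q^2)²·Q = [[8,5],[5,3]]
Q^10 = (Q^5)² = [[89,55],[55,34]]
Q^21 = (Q^10)²·Q = [[71,362],[362,213]]
Q^42 = (Q^21)² = [[5,496],[496,13]]
Q^85 = (Q^42)²·Q = [[449,89],[89,360]]
F_85 mod 504 = Q^85[0][1] = 89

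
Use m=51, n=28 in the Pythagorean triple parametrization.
(1817, 2856, 3385)

Euclid's formula: a = m² - n², b = 2mn, c = m² + n²
m = 51, n = 28
a = 51² - 28² = 2601 - 784 = 1817
b = 2 × 51 × 28 = 2856
c = 51² + 28² = 2601 + 784 = 3385
Verification: 1817² + 2856² = 3301489 + 8156736 = 11458225 = 3385² ✓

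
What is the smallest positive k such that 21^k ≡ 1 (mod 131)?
65

131 is prime, so ord(21) divides φ(131) = 130.
Divisors of 130: 1, 2, 5, 10, 13, 26, 65, 130.
Repeated squaring: 21^1 ≡ 21, 21^2 ≡ 48, 21^4 ≡ 77, 21^8 ≡ 34, 21^16 ≡ 108, 21^32 ≡ 5, 21^64 ≡ 25, 21^128 ≡ 101 (mod 131).
Test 21^d mod 131 for each divisor d in increasing order:
21^1 ≡ 21
21^2 ≡ 48
21^5 = 21^4·21^1 ≡ 45
21^10 = 21^8·21^2 ≡ 60
21^13 = 21^8·21^4·21^1 ≡ 89
21^26 = 21^16·21^8·21^2 ≡ 61
21^65 = 21^64·21^1 ≡ 1  ← first divisor giving 1
The order is 65.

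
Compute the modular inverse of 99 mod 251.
71

gcd(99, 251) = 1, so the inverse exists.
Extended Euclidean algorithm on (251, 99):
251 = 2 × 99 + 53  ⟹  53 = (1)·251 + (-2)·99
99 = 1 × 53 + 46  ⟹  46 = (-1)·251 + (3)·99
53 = 1 × 46 + 7  ⟹  7 = (2)·251 + (-5)·99
46 = 6 × 7 + 4  ⟹  4 = (-13)·251 + (33)·99
7 = 1 × 4 + 3  ⟹  3 = (15)·251 + (-38)·99
4 = 1 × 3 + 1  ⟹  1 = (-28)·251 + (71)·99
So (71)·99 ≡ 1 (mod 251), i.e. 99^(-1) ≡ 71 (mod 251).
Check: 99 × 71 = 7029 ≡ 1 (mod 251)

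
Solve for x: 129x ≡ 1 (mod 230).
189

gcd(129, 230) = 1, so the inverse exists.
Extended Euclidean algorithm on (230, 129):
230 = 1 × 129 + 101  ⟹  101 = (1)·230 + (-1)·129
129 = 1 × 101 + 28  ⟹  28 = (-1)·230 + (2)·129
101 = 3 × 28 + 17  ⟹  17 = (4)·230 + (-7)·129
28 = 1 × 17 + 11  ⟹  11 = (-5)·230 + (9)·129
17 = 1 × 11 + 6  ⟹  6 = (9)·230 + (-16)·129
11 = 1 × 6 + 5  ⟹  5 = (-14)·230 + (25)·129
6 = 1 × 5 + 1  ⟹  1 = (23)·230 + (-41)·129
So (-41)·129 ≡ 1 (mod 230), i.e. 129^(-1) ≡ -41 ≡ 189 (mod 230).
Check: 129 × 189 = 24381 ≡ 1 (mod 230)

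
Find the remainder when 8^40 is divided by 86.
84

Repeated squaring. Binary of 40 = 101000.
8^1 ≡ 8 (mod 86); 8^2 ≡ 64 (mod 86); 8^4 ≡ 54 (mod 86); 8^8 ≡ 78 (mod 86); 8^16 ≡ 64 (mod 86); 8^32 ≡ 54 (mod 86)
8^40 = 8^8 × 8^32 ≡ 84 (mod 86)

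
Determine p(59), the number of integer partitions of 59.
831820

p(n) counts ways to write n as a sum of positive integers (order ignored).
Euler's pentagonal recurrence: p(k) = p(k-1) + p(k-2) - p(k-5) - p(k-7) + p(k-12) + p(k-15) - ... (offsets j(3j∓1)/2, signs ++--, p(0)=1, p(<0)=0).
DP table for k = 0..58: p(0)=1, p(1)=1, p(2)=2, p(3)=3, p(4)=5, p(5)=7, p(6)=11, p(7)=15, p(8)=22, p(9)=30, p(10)=42, p(11)=56, p(12)=77, p(13)=101, p(14)=135, p(15)=176, p(16)=231, p(17)=297, p(18)=385, p(19)=490, p(20)=627, p(21)=792, p(22)=1002, p(23)=1255, p(24)=1575, p(25)=1958, p(26)=2436, p(27)=3010, p(28)=3718, p(29)=4565, p(30)=5604, p(31)=6842, p(32)=8349, p(33)=10143, p(34)=12310, p(35)=14883, p(36)=17977, p(37)=21637, p(38)=26015, p(39)=31185, p(40)=37338, p(41)=44583, p(42)=53174, p(43)=63261, p(44)=75175, p(45)=89134, p(46)=105558, p(47)=124754, p(48)=147273, p(49)=173525, p(50)=204226, p(51)=239943, p(52)=281589, p(53)=329931, p(54)=386155, p(55)=451276, p(56)=526823, p(57)=614154, p(58)=715220.
Final step: p(59) = p(58) + p(57) - p(54) - p(52) + p(47) + p(44) - p(37) - p(33) + p(24) + p(19) - p(8) - p(2)
= 715220 + 614154 - 386155 - 281589 + 124754 + 75175 - 21637 - 10143 + 1575 + 490 - 22 - 2
= 831820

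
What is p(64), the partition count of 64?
1741630

p(n) counts ways to write n as a sum of positive integers (order ignored).
Euler's pentagonal recurrence: p(k) = p(k-1) + p(k-2) - p(k-5) - p(k-7) + p(k-12) + p(k-15) - ... (offsets j(3j∓1)/2, signs ++--, p(0)=1, p(<0)=0).
DP table for k = 0..63: p(0)=1, p(1)=1, p(2)=2, p(3)=3, p(4)=5, p(5)=7, p(6)=11, p(7)=15, p(8)=22, p(9)=30, p(10)=42, p(11)=56, p(12)=77, p(13)=101, p(14)=135, p(15)=176, p(16)=231, p(17)=297, p(18)=385, p(19)=490, p(20)=627, p(21)=792, p(22)=1002, p(23)=1255, p(24)=1575, p(25)=1958, p(26)=2436, p(27)=3010, p(28)=3718, p(29)=4565, p(30)=5604, p(31)=6842, p(32)=8349, p(33)=10143, p(34)=12310, p(35)=14883, p(36)=17977, p(37)=21637, p(38)=26015, p(39)=31185, p(40)=37338, p(41)=44583, p(42)=53174, p(43)=63261, p(44)=75175, p(45)=89134, p(46)=105558, p(47)=124754, p(48)=147273, p(49)=173525, p(50)=204226, p(51)=239943, p(52)=281589, p(53)=329931, p(54)=386155, p(55)=451276, p(56)=526823, p(57)=614154, p(58)=715220, p(59)=831820, p(60)=966467, p(61)=1121505, p(62)=1300156, p(63)=1505499.
Final step: p(64) = p(63) + p(62) - p(59) - p(57) + p(52) + p(49) - p(42) - p(38) + p(29) + p(24) - p(13) - p(7)
= 1505499 + 1300156 - 831820 - 614154 + 281589 + 173525 - 53174 - 26015 + 4565 + 1575 - 101 - 15
= 1741630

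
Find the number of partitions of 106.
384276336

p(n) counts ways to write n as a sum of positive integers (order ignored).
Euler's pentagonal recurrence: p(k) = p(k-1) + p(k-2) - p(k-5) - p(k-7) + p(k-12) + p(k-15) - ... (offsets j(3j∓1)/2, signs ++--, p(0)=1, p(<0)=0).
DP table for k = 0..105: p(0)=1, p(1)=1, p(2)=2, p(3)=3, p(4)=5, p(5)=7, p(6)=11, p(7)=15, p(8)=22, p(9)=30, p(10)=42, p(11)=56, p(12)=77, p(13)=101, p(14)=135, p(15)=176, p(16)=231, p(17)=297, p(18)=385, p(19)=490, p(20)=627, p(21)=792, p(22)=1002, p(23)=1255, p(24)=1575, p(25)=1958, p(26)=2436, p(27)=3010, p(28)=3718, p(29)=4565, p(30)=5604, p(31)=6842, p(32)=8349, p(33)=10143, p(34)=12310, p(35)=14883, p(36)=17977, p(37)=21637, p(38)=26015, p(39)=31185, p(40)=37338, p(41)=44583, p(42)=53174, p(43)=63261, p(44)=75175, p(45)=89134, p(46)=105558, p(47)=124754, p(48)=147273, p(49)=173525, p(50)=204226, p(51)=239943, p(52)=281589, p(53)=329931, p(54)=386155, p(55)=451276, p(56)=526823, p(57)=614154, p(58)=715220, p(59)=831820, p(60)=966467, p(61)=1121505, p(62)=1300156, p(63)=1505499, p(64)=1741630, p(65)=2012558, p(66)=2323520, p(67)=2679689, p(68)=3087735, p(69)=3554345, p(70)=4087968, p(71)=4697205, p(72)=5392783, p(73)=6185689, p(74)=7089500, p(75)=8118264, p(76)=9289091, p(77)=10619863, p(78)=12132164, p(79)=13848650, p(80)=15796476, p(81)=18004327, p(82)=20506255, p(83)=23338469, p(84)=26543660, p(85)=30167357, p(86)=34262962, p(87)=38887673, p(88)=44108109, p(89)=49995925, p(90)=56634173, p(91)=64112359, p(92)=72533807, p(93)=82010177, p(94)=92669720, p(95)=104651419, p(96)=118114304, p(97)=133230930, p(98)=150198136, p(99)=169229875, p(100)=190569292, p(101)=214481126, p(102)=241265379, p(103)=271248950, p(104)=304801365, p(105)=342325709.
Final step: p(106) = p(105) + p(104) - p(101) - p(99) + p(94) + p(91) - p(84) - p(80) + p(71) + p(66) - p(55) - p(49) + p(36) + p(29) - p(14) - p(6)
= 342325709 + 304801365 - 214481126 - 169229875 + 92669720 + 64112359 - 26543660 - 15796476 + 4697205 + 2323520 - 451276 - 173525 + 17977 + 4565 - 135 - 11
= 384276336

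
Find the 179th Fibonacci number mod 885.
536

Matrix identity: Q^n = [[F_(n+1), F_n], [F_n, F_(n-1)]] with Q = [[1,1],[1,0]].
n = 179 = 10110011₂. Square-and-multiply, entries mod 885:
Q^1 = [[1,1],[1,0]]
Q^2 = (Q^1)² = [[2,1],[1,1]]
Q^5 = (Q^2)²·Q = [[8,5],[5,3]]
Q^11 = (Q^5)²·Q = [[144,89],[89,55]]
Q^22 = (Q^11)² = [[337,11],[11,326]]
Q^44 = (Q^22)² = [[410,213],[213,197]]
Q^89 = (Q^44)²·Q = [[265,184],[184,81]]
Q^179 = (Q^89)²·Q = [[480,536],[536,829]]
F_179 mod 885 = Q^179[0][1] = 536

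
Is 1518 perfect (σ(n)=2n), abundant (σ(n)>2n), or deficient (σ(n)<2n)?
abundant

Proper divisors of 1518: sum = 1 + 2 + 3 + 6 + 11 + 22 + 23 + 33 + 46 + 66 + 69 + 138 + 253 + 506 + 759 = 1938
Since 1938 > 1518, 1518 is abundant.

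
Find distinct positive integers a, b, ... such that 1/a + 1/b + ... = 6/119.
1/20 + 1/2380

Greedy algorithm:
6/119: ceiling(119/6) = 20, use 1/20
1/2380: ceiling(2380/1) = 2380, use 1/2380
Result: 6/119 = 1/20 + 1/2380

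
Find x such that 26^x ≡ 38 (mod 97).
41

Baby-step giant-step with step n = ⌈√97⌉ = 10.
Baby steps 26^j mod 97 (j:value) for j=0..9: 0:1, 1:26, 2:94, 3:19, 4:9, 5:40, 6:70, 7:74, 8:81, 9:69.
Giant-step multiplier: 26^(-10) ≡ 26^(96-10) = 26^86 ≡ 95 (mod 97).
Giant steps γ_i = 38·95^i mod 97: γ_0=38, γ_1=21, γ_2=55, γ_3=84, γ_4=26 (in table at j=1).
x = i·n + j = 4·10 + 1 = 41.
Check: 26^41 ≡ 38 (mod 97).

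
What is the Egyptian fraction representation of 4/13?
1/4 + 1/18 + 1/468

Greedy algorithm:
4/13: ceiling(13/4) = 4, use 1/4
3/52: ceiling(52/3) = 18, use 1/18
1/468: ceiling(468/1) = 468, use 1/468
Result: 4/13 = 1/4 + 1/18 + 1/468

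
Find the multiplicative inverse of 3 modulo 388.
259

gcd(3, 388) = 1, so the inverse exists.
Extended Euclidean algorithm on (388, 3):
388 = 129 × 3 + 1  ⟹  1 = (1)·388 + (-129)·3
So (-129)·3 ≡ 1 (mod 388), i.e. 3^(-1) ≡ -129 ≡ 259 (mod 388).
Check: 3 × 259 = 777 ≡ 1 (mod 388)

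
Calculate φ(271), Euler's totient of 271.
270

271 = 271
φ(n) = n × ∏(1 - 1/p) for each prime p dividing n
φ(271) = 271 × (1 - 1/271) = 270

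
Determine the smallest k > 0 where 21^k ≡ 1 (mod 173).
86

173 is prime, so ord(21) divides φ(173) = 172.
Divisors of 172: 1, 2, 4, 43, 86, 172.
Repeated squaring: 21^1 ≡ 21, 21^2 ≡ 95, 21^4 ≡ 29, 21^8 ≡ 149, 21^16 ≡ 57, 21^32 ≡ 135, 21^64 ≡ 60, 21^128 ≡ 140 (mod 173).
Test 21^d mod 173 for each divisor d in increasing order:
21^1 ≡ 21
21^2 ≡ 95
21^4 ≡ 29
21^43 = 21^32·21^8·21^2·21^1 ≡ 172
21^86 = 21^64·21^16·21^4·21^2 ≡ 1  ← first divisor giving 1
The order is 86.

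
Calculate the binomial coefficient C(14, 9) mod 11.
0

Using Lucas' theorem:
Write n=14 and k=9 in base 11:
n in base 11: [1, 3]
k in base 11: [0, 9]
C(14,9) mod 11 = ∏ C(n_i, k_i) mod 11
Digit binomials (mod 11): C(1,0) = 1; C(3,9) = 0 (k_i > n_i)
Product: 1 × 0 = 0 ≡ 0 (mod 11)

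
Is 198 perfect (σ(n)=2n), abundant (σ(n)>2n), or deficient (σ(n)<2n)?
abundant

Proper divisors of 198: sum = 1 + 2 + 3 + 6 + 9 + 11 + 18 + 22 + 33 + 66 + 99 = 270
Since 270 > 198, 198 is abundant.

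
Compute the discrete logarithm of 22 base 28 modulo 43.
3

Baby-step giant-step with step n = ⌈√43⌉ = 7.
Baby steps 28^j mod 43 (j:value) for j=0..6: 0:1, 1:28, 2:10, 3:22, 4:14, 5:5, 6:11.
h = 22 is already in the table at j=3, so x = 3.
Check: 28^3 ≡ 22 (mod 43).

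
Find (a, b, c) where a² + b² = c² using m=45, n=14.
(1829, 1260, 2221)

Euclid's formula: a = m² - n², b = 2mn, c = m² + n²
m = 45, n = 14
a = 45² - 14² = 2025 - 196 = 1829
b = 2 × 45 × 14 = 1260
c = 45² + 14² = 2025 + 196 = 2221
Verification: 1829² + 1260² = 3345241 + 1587600 = 4932841 = 2221² ✓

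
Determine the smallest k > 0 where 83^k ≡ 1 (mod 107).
53

107 is prime, so ord(83) divides φ(107) = 106.
Divisors of 106: 1, 2, 53, 106.
Repeated squaring: 83^1 ≡ 83, 83^2 ≡ 41, 83^4 ≡ 76, 83^8 ≡ 105, 83^16 ≡ 4, 83^32 ≡ 16, 83^64 ≡ 42 (mod 107).
Test 83^d mod 107 for each divisor d in increasing order:
83^1 ≡ 83
83^2 ≡ 41
83^53 = 83^32·83^16·83^4·83^1 ≡ 1  ← first divisor giving 1
The order is 53.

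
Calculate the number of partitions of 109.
541946240

p(n) counts ways to write n as a sum of positive integers (order ignored).
Euler's pentagonal recurrence: p(k) = p(k-1) + p(k-2) - p(k-5) - p(k-7) + p(k-12) + p(k-15) - ... (offsets j(3j∓1)/2, signs ++--, p(0)=1, p(<0)=0).
DP table for k = 0..108: p(0)=1, p(1)=1, p(2)=2, p(3)=3, p(4)=5, p(5)=7, p(6)=11, p(7)=15, p(8)=22, p(9)=30, p(10)=42, p(11)=56, p(12)=77, p(13)=101, p(14)=135, p(15)=176, p(16)=231, p(17)=297, p(18)=385, p(19)=490, p(20)=627, p(21)=792, p(22)=1002, p(23)=1255, p(24)=1575, p(25)=1958, p(26)=2436, p(27)=3010, p(28)=3718, p(29)=4565, p(30)=5604, p(31)=6842, p(32)=8349, p(33)=10143, p(34)=12310, p(35)=14883, p(36)=17977, p(37)=21637, p(38)=26015, p(39)=31185, p(40)=37338, p(41)=44583, p(42)=53174, p(43)=63261, p(44)=75175, p(45)=89134, p(46)=105558, p(47)=124754, p(48)=147273, p(49)=173525, p(50)=204226, p(51)=239943, p(52)=281589, p(53)=329931, p(54)=386155, p(55)=451276, p(56)=526823, p(57)=614154, p(58)=715220, p(59)=831820, p(60)=966467, p(61)=1121505, p(62)=1300156, p(63)=1505499, p(64)=1741630, p(65)=2012558, p(66)=2323520, p(67)=2679689, p(68)=3087735, p(69)=3554345, p(70)=4087968, p(71)=4697205, p(72)=5392783, p(73)=6185689, p(74)=7089500, p(75)=8118264, p(76)=9289091, p(77)=10619863, p(78)=12132164, p(79)=13848650, p(80)=15796476, p(81)=18004327, p(82)=20506255, p(83)=23338469, p(84)=26543660, p(85)=30167357, p(86)=34262962, p(87)=38887673, p(88)=44108109, p(89)=49995925, p(90)=56634173, p(91)=64112359, p(92)=72533807, p(93)=82010177, p(94)=92669720, p(95)=104651419, p(96)=118114304, p(97)=133230930, p(98)=150198136, p(99)=169229875, p(100)=190569292, p(101)=214481126, p(102)=241265379, p(103)=271248950, p(104)=304801365, p(105)=342325709, p(106)=384276336, p(107)=431149389, p(108)=483502844.
Final step: p(109) = p(108) + p(107) - p(104) - p(102) + p(97) + p(94) - p(87) - p(83) + p(74) + p(69) - p(58) - p(52) + p(39) + p(32) - p(17) - p(9)
= 483502844 + 431149389 - 304801365 - 241265379 + 133230930 + 92669720 - 38887673 - 23338469 + 7089500 + 3554345 - 715220 - 281589 + 31185 + 8349 - 297 - 30
= 541946240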